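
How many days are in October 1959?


October 1959

31 days


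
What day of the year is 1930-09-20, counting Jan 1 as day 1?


Date: September 20, 1930
Days in months 1 through 8: 243
Plus 20 days in September

Day of year: 263


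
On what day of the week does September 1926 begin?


Target: September 1, 1926
Anchor: Jan 1, 1926. With p = 1926 - 1 = 1925: (p + p//4 - p//100 + p//400) mod 7 = (1925 + 481 - 19 + 4) mod 7 = 2391 mod 7 = 4 -> Friday (Mon=0 ... Sun=6)
Days before September (Jan-Aug): 243 days
Weekday index = (4 + 243) mod 7 = 2

Wednesday


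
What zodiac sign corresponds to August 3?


Date: August 3
Conventional tropical zodiac dates: Leo from July 23 onward; Virgo starts August 23
August 3 falls within the Leo range

Leo


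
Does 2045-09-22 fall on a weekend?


Anchor: Jan 1, 2045. With p = 2045 - 1 = 2044: (p + p//4 - p//100 + p//400) mod 7 = (2044 + 511 - 20 + 5) mod 7 = 2540 mod 7 = 6 -> Sunday (Mon=0 ... Sun=6)
Day of year: 265; offset = 264
Weekday index = (6 + 264) mod 7 = 4 -> Friday
Weekend days: Saturday, Sunday

No


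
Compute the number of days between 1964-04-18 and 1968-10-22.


From 1964-04-18 to 1968-10-22
1964-04-18: days before April = 31 + 29 + 31 = 91 (1964 is a leap year); day of year = 91 + 18 = 109
1968-10-22: days before October = 31 + 29 + 31 + 30 + 31 + 30 + 31 + 31 + 30 = 274 (1968 is a leap year); day of year = 274 + 22 = 296
Rest of 1964: 366 - 109 = 257
Full years 1965 (365), 1966 (365), 1967 (365): 1095
Total = 257 + 1095 + 296 = 1648

1648 days


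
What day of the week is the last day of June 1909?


June 1909 has 30 days
Anchor: Jan 1, 1909. With p = 1909 - 1 = 1908: (p + p//4 - p//100 + p//400) mod 7 = (1908 + 477 - 19 + 4) mod 7 = 2370 mod 7 = 4 -> Friday (Mon=0 ... Sun=6)
Days before June (Jan-May): 151; June 1 index = (4 + 151) mod 7 = 1 -> Tuesday
Last day offset: 30 - 1 = 29 days
Weekday index = (1 + 29) mod 7 = 2

Wednesday, June 30


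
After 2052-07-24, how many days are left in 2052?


Day of year: 206 of 366
Remaining = 366 - 206

160 days


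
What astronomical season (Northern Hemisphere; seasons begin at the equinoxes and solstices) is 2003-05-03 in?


Date: May 3
Astronomical Spring (approx.; exact equinox/solstice day varies by year): March 20 to June 20
May 3 falls within the Spring window

Spring


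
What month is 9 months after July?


July is month 7
7 + 9 = 16; wrap: 16 - 12 = 4

April


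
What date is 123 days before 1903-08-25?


Start: 1903-08-25, subtract 123 days
Back 25 days from August 25 reaches July 31, 1903 -> 98 left
July 1903 has 31 days -> back to June 30, 1903 -> 67 left
June 1903 has 30 days -> back to May 31, 1903 -> 37 left
May 1903 has 31 days -> back to April 30, 1903 -> 6 left
April 1903: 30 - 6 = 24 -> lands on April 24

Result: 1903-04-24


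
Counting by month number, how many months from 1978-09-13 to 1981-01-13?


From September 1978 to January 1981
3 years * 12 = 36 months, minus 8 months = 28

28 months


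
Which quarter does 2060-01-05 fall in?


Month: January (month 1)
Q1: Jan-Mar, Q2: Apr-Jun, Q3: Jul-Sep, Q4: Oct-Dec

Q1


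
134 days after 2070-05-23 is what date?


Start: 2070-05-23, add 134 days
May 2070 has 31 days: 31 - 23 = 8 days to May 31 -> 126 left
June 2070 has 30 days -> 96 left
July 2070 has 31 days -> 65 left
August 2070 has 31 days -> 34 left
September 2070 has 30 days -> 4 left
October 2070: 4 <= 31 -> lands on October 4

Result: 2070-10-04


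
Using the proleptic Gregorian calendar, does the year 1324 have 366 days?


Gregorian leap year rule: divisible by 4, but not by 100, unless also by 400.
1324 is divisible by 4 but not 100 -> leap year

Yes


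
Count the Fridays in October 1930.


October 1930 has 31 days
Anchor: Jan 1, 1930. With p = 1930 - 1 = 1929: (p + p//4 - p//100 + p//400) mod 7 = (1929 + 482 - 19 + 4) mod 7 = 2396 mod 7 = 2 -> Wednesday (Mon=0 ... Sun=6)
Days before October (Jan-Sep): 273; October 1 index = (2 + 273) mod 7 = 2 -> Wednesday
First Friday is October 3
Fridays: 3, 10, 17, 24, 31

5 Fridays


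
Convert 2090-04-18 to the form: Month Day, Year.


ISO 2090-04-18 parses as year=2090, month=04, day=18
Month 4 -> April

April 18, 2090


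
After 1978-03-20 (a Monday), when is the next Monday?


Current: Monday
Target: Monday
Days ahead: 7

Next Monday: 1978-03-27


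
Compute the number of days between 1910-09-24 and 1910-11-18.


From 1910-09-24 to 1910-11-18
1910-09-24: days before September = 31 + 28 + 31 + 30 + 31 + 30 + 31 + 31 = 243 (1910 is not a leap year); day of year = 243 + 24 = 267
1910-11-18: days before November = 31 + 28 + 31 + 30 + 31 + 30 + 31 + 31 + 30 + 31 = 304 (1910 is not a leap year); day of year = 304 + 18 = 322
Same year: 322 - 267 = 55

55 days


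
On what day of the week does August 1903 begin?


Target: August 1, 1903
Anchor: Jan 1, 1903. With p = 1903 - 1 = 1902: (p + p//4 - p//100 + p//400) mod 7 = (1902 + 475 - 19 + 4) mod 7 = 2362 mod 7 = 3 -> Thursday (Mon=0 ... Sun=6)
Days before August (Jan-Jul): 212 days
Weekday index = (3 + 212) mod 7 = 5

Saturday


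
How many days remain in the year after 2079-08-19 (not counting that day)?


Day of year: 231 of 365
Remaining = 365 - 231

134 days


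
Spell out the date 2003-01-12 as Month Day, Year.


ISO 2003-01-12 parses as year=2003, month=01, day=12
Month 1 -> January

January 12, 2003


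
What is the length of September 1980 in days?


September 1980

30 days


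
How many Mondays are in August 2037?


August 2037 has 31 days
Anchor: Jan 1, 2037. With p = 2037 - 1 = 2036: (p + p//4 - p//100 + p//400) mod 7 = (2036 + 509 - 20 + 5) mod 7 = 2530 mod 7 = 3 -> Thursday (Mon=0 ... Sun=6)
Days before August (Jan-Jul): 212; August 1 index = (3 + 212) mod 7 = 5 -> Saturday
First Monday is August 3
Mondays: 3, 10, 17, 24, 31

5 Mondays


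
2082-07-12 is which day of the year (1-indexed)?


Date: July 12, 2082
Days in months 1 through 6: 181
Plus 12 days in July

Day of year: 193


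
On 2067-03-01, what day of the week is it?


Date: March 1, 2067
Anchor: Jan 1, 2067. With p = 2067 - 1 = 2066: (p + p//4 - p//100 + p//400) mod 7 = (2066 + 516 - 20 + 5) mod 7 = 2567 mod 7 = 5 -> Saturday (Mon=0 ... Sun=6)
Days before March (Jan-Feb): 59; offset = 59 + 1 - 1 = 59
Weekday index = (5 + 59) mod 7 = 1

Day of the week: Tuesday


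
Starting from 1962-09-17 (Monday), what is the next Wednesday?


Current: Monday
Target: Wednesday
Days ahead: 2

Next Wednesday: 1962-09-19


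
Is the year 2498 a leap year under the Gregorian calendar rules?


Gregorian leap year rule: divisible by 4, but not by 100, unless also by 400.
2498 is not divisible by 4 -> not a leap year

No


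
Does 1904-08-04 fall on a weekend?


Anchor: Jan 1, 1904. With p = 1904 - 1 = 1903: (p + p//4 - p//100 + p//400) mod 7 = (1903 + 475 - 19 + 4) mod 7 = 2363 mod 7 = 4 -> Friday (Mon=0 ... Sun=6)
Day of year: 217; offset = 216
Weekday index = (4 + 216) mod 7 = 3 -> Thursday
Weekend days: Saturday, Sunday

No


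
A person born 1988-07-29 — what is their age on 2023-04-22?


Birth: 1988-07-29
Reference: 2023-04-22
Year difference: 2023 - 1988 = 35
Birthday not yet reached in 2023, subtract 1

34 years old


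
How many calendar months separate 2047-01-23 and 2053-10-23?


From January 2047 to October 2053
6 years * 12 = 72 months, plus 9 months = 81

81 months


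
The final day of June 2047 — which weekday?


June 2047 has 30 days
Anchor: Jan 1, 2047. With p = 2047 - 1 = 2046: (p + p//4 - p//100 + p//400) mod 7 = (2046 + 511 - 20 + 5) mod 7 = 2542 mod 7 = 1 -> Tuesday (Mon=0 ... Sun=6)
Days before June (Jan-May): 151; June 1 index = (1 + 151) mod 7 = 5 -> Saturday
Last day offset: 30 - 1 = 29 days
Weekday index = (5 + 29) mod 7 = 6

Sunday, June 30


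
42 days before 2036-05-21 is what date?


Start: 2036-05-21, subtract 42 days
Back 21 days from May 21 reaches April 30, 2036 -> 21 left
April 2036: 30 - 21 = 9 -> lands on April 9

Result: 2036-04-09


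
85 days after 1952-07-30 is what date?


Start: 1952-07-30, add 85 days
July 1952 has 31 days: 31 - 30 = 1 day to July 31 -> 84 left
August 1952 has 31 days -> 53 left
September 1952 has 30 days -> 23 left
October 1952: 23 <= 31 -> lands on October 23

Result: 1952-10-23


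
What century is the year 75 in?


Century = (year - 1) // 100 + 1
= (75 - 1) // 100 + 1
= 74 // 100 + 1
= 0 + 1

1st century


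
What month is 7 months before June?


June is month 6
6 - 7 = -1; wrap: -1 + 12 = 11

November


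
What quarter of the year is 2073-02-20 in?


Month: February (month 2)
Q1: Jan-Mar, Q2: Apr-Jun, Q3: Jul-Sep, Q4: Oct-Dec

Q1


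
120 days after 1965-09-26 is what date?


Start: 1965-09-26, add 120 days
September 1965 has 30 days: 30 - 26 = 4 days to September 30 -> 116 left
October 1965 has 31 days -> 85 left
November 1965 has 30 days -> 55 left
December 1965 has 31 days -> 24 left
January 1966: 24 <= 31 -> lands on January 24

Result: 1966-01-24


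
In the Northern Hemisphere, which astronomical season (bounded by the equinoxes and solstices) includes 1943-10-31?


Date: October 31
Astronomical Autumn (approx.; exact equinox/solstice day varies by year): September 22 to December 20
October 31 falls within the Autumn window

Autumn


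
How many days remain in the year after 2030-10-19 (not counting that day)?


Day of year: 292 of 365
Remaining = 365 - 292

73 days


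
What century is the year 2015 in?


Century = (year - 1) // 100 + 1
= (2015 - 1) // 100 + 1
= 2014 // 100 + 1
= 20 + 1

21st century


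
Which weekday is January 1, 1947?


Target: January 1, 1947
Anchor: Jan 1, 1947. With p = 1947 - 1 = 1946: (p + p//4 - p//100 + p//400) mod 7 = (1946 + 486 - 19 + 4) mod 7 = 2417 mod 7 = 2 -> Wednesday (Mon=0 ... Sun=6)
Offset from anchor: 0 days
Weekday index = (2 + 0) mod 7 = 2

Wednesday


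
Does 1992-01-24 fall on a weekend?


Anchor: Jan 1, 1992. With p = 1992 - 1 = 1991: (p + p//4 - p//100 + p//400) mod 7 = (1991 + 497 - 19 + 4) mod 7 = 2473 mod 7 = 2 -> Wednesday (Mon=0 ... Sun=6)
Day of year: 24; offset = 23
Weekday index = (2 + 23) mod 7 = 4 -> Friday
Weekend days: Saturday, Sunday

No


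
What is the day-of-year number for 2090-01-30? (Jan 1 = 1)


Date: January 30, 2090
No months before January
Plus 30 days in January

Day of year: 30


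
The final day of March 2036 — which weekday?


March 2036 has 31 days
Anchor: Jan 1, 2036. With p = 2036 - 1 = 2035: (p + p//4 - p//100 + p//400) mod 7 = (2035 + 508 - 20 + 5) mod 7 = 2528 mod 7 = 1 -> Tuesday (Mon=0 ... Sun=6)
Days before March (Jan-Feb): 60; March 1 index = (1 + 60) mod 7 = 5 -> Saturday
Last day offset: 31 - 1 = 30 days
Weekday index = (5 + 30) mod 7 = 0

Monday, March 31


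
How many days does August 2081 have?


August 2081

31 days


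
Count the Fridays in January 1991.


January 1991 has 31 days
Anchor: Jan 1, 1991. With p = 1991 - 1 = 1990: (p + p//4 - p//100 + p//400) mod 7 = (1990 + 497 - 19 + 4) mod 7 = 2472 mod 7 = 1 -> Tuesday (Mon=0 ... Sun=6)
January 1 is the anchor itself -> Tuesday
First Friday is January 4
Fridays: 4, 11, 18, 25

4 Fridays


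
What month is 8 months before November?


November is month 11
11 - 8 = 3

March


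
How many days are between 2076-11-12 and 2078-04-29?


From 2076-11-12 to 2078-04-29
2076-11-12: days before November = 31 + 29 + 31 + 30 + 31 + 30 + 31 + 31 + 30 + 31 = 305 (2076 is a leap year); day of year = 305 + 12 = 317
2078-04-29: days before April = 31 + 28 + 31 = 90 (2078 is not a leap year); day of year = 90 + 29 = 119
Rest of 2076: 366 - 317 = 49
Full years 2077 (365): 365
Total = 49 + 365 + 119 = 533

533 days


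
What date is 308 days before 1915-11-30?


Start: 1915-11-30, subtract 308 days
Back 30 days from November 30 reaches October 31, 1915 -> 278 left
October 1915 has 31 days -> back to September 30, 1915 -> 247 left
September 1915 has 30 days -> back to August 31, 1915 -> 217 left
August 1915 has 31 days -> back to July 31, 1915 -> 186 left
July 1915 has 31 days -> back to June 30, 1915 -> 155 left
June 1915 has 30 days -> back to May 31, 1915 -> 125 left
May 1915 has 31 days -> back to April 30, 1915 -> 94 left
April 1915 has 30 days -> back to March 31, 1915 -> 64 left
March 1915 has 31 days -> back to February 28, 1915 -> 33 left
February 1915 has 28 days -> back to January 31, 1915 -> 5 left
January 1915: 31 - 5 = 26 -> lands on January 26

Result: 1915-01-26


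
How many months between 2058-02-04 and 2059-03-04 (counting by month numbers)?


From February 2058 to March 2059
1 year * 12 = 12 months, plus 1 month = 13

13 months


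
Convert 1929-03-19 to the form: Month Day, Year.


ISO 1929-03-19 parses as year=1929, month=03, day=19
Month 3 -> March

March 19, 1929


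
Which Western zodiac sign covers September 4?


Date: September 4
Conventional tropical zodiac dates: Virgo from August 23 onward; Libra starts September 23
September 4 falls within the Virgo range

Virgo


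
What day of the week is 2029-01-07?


Date: January 7, 2029
Anchor: Jan 1, 2029. With p = 2029 - 1 = 2028: (p + p//4 - p//100 + p//400) mod 7 = (2028 + 507 - 20 + 5) mod 7 = 2520 mod 7 = 0 -> Monday (Mon=0 ... Sun=6)
Days into year = 7 - 1 = 6
Weekday index = (0 + 6) mod 7 = 6

Day of the week: Sunday


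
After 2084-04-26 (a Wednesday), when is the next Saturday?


Current: Wednesday
Target: Saturday
Days ahead: 3

Next Saturday: 2084-04-29


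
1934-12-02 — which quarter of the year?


Month: December (month 12)
Q1: Jan-Mar, Q2: Apr-Jun, Q3: Jul-Sep, Q4: Oct-Dec

Q4


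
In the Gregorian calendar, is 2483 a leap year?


Gregorian leap year rule: divisible by 4, but not by 100, unless also by 400.
2483 is not divisible by 4 -> not a leap year

No


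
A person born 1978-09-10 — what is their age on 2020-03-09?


Birth: 1978-09-10
Reference: 2020-03-09
Year difference: 2020 - 1978 = 42
Birthday not yet reached in 2020, subtract 1

41 years old


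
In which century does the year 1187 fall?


Century = (year - 1) // 100 + 1
= (1187 - 1) // 100 + 1
= 1186 // 100 + 1
= 11 + 1

12th century


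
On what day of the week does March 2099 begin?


Target: March 1, 2099
Anchor: Jan 1, 2099. With p = 2099 - 1 = 2098: (p + p//4 - p//100 + p//400) mod 7 = (2098 + 524 - 20 + 5) mod 7 = 2607 mod 7 = 3 -> Thursday (Mon=0 ... Sun=6)
Days before March (Jan-Feb): 59 days
Weekday index = (3 + 59) mod 7 = 6

Sunday


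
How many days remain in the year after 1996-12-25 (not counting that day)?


Day of year: 360 of 366
Remaining = 366 - 360

6 days


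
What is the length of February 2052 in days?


February 2052 (leap year: yes)

29 days


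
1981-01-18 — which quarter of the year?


Month: January (month 1)
Q1: Jan-Mar, Q2: Apr-Jun, Q3: Jul-Sep, Q4: Oct-Dec

Q1


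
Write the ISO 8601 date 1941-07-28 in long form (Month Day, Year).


ISO 1941-07-28 parses as year=1941, month=07, day=28
Month 7 -> July

July 28, 1941


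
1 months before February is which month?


February is month 2
2 - 1 = 1

January


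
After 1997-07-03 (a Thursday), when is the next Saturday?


Current: Thursday
Target: Saturday
Days ahead: 2

Next Saturday: 1997-07-05


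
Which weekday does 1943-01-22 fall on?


Date: January 22, 1943
Anchor: Jan 1, 1943. With p = 1943 - 1 = 1942: (p + p//4 - p//100 + p//400) mod 7 = (1942 + 485 - 19 + 4) mod 7 = 2412 mod 7 = 4 -> Friday (Mon=0 ... Sun=6)
Days into year = 22 - 1 = 21
Weekday index = (4 + 21) mod 7 = 4

Day of the week: Friday


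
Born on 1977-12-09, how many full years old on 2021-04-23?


Birth: 1977-12-09
Reference: 2021-04-23
Year difference: 2021 - 1977 = 44
Birthday not yet reached in 2021, subtract 1

43 years old


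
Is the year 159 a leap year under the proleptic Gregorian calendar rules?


Gregorian leap year rule: divisible by 4, but not by 100, unless also by 400.
159 is not divisible by 4 -> not a leap year

No


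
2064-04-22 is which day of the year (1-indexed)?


Date: April 22, 2064
Days in months 1 through 3: 91
Plus 22 days in April

Day of year: 113


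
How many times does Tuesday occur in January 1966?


January 1966 has 31 days
Anchor: Jan 1, 1966. With p = 1966 - 1 = 1965: (p + p//4 - p//100 + p//400) mod 7 = (1965 + 491 - 19 + 4) mod 7 = 2441 mod 7 = 5 -> Saturday (Mon=0 ... Sun=6)
January 1 is the anchor itself -> Saturday
First Tuesday is January 4
Tuesdays: 4, 11, 18, 25

4 Tuesdays


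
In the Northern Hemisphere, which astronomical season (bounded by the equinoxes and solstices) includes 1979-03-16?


Date: March 16
Astronomical Winter (approx.; exact equinox/solstice day varies by year): December 21 to March 19
March 16 falls within the Winter window

Winter


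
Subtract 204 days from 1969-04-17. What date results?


Start: 1969-04-17, subtract 204 days
Back 17 days from April 17 reaches March 31, 1969 -> 187 left
March 1969 has 31 days -> back to February 28, 1969 -> 156 left
February 1969 has 28 days -> back to January 31, 1969 -> 128 left
January 1969 has 31 days -> back to December 31, 1968 -> 97 left
December 1968 has 31 days -> back to November 30, 1968 -> 66 left
November 1968 has 30 days -> back to October 31, 1968 -> 36 left
October 1968 has 31 days -> back to September 30, 1968 -> 5 left
September 1968: 30 - 5 = 25 -> lands on September 25

Result: 1968-09-25


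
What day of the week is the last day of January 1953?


January 1953 has 31 days
Anchor: Jan 1, 1953. With p = 1953 - 1 = 1952: (p + p//4 - p//100 + p//400) mod 7 = (1952 + 488 - 19 + 4) mod 7 = 2425 mod 7 = 3 -> Thursday (Mon=0 ... Sun=6)
January 1 is the anchor itself -> Thursday
Last day offset: 31 - 1 = 30 days
Weekday index = (3 + 30) mod 7 = 5

Saturday, January 31


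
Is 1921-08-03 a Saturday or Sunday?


Anchor: Jan 1, 1921. With p = 1921 - 1 = 1920: (p + p//4 - p//100 + p//400) mod 7 = (1920 + 480 - 19 + 4) mod 7 = 2385 mod 7 = 5 -> Saturday (Mon=0 ... Sun=6)
Day of year: 215; offset = 214
Weekday index = (5 + 214) mod 7 = 2 -> Wednesday
Weekend days: Saturday, Sunday

No


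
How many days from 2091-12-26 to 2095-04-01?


From 2091-12-26 to 2095-04-01
2091-12-26: days before December = 31 + 28 + 31 + 30 + 31 + 30 + 31 + 31 + 30 + 31 + 30 = 334 (2091 is not a leap year); day of year = 334 + 26 = 360
2095-04-01: days before April = 31 + 28 + 31 = 90 (2095 is not a leap year); day of year = 90 + 1 = 91
Rest of 2091: 365 - 360 = 5
Full years 2092 (366), 2093 (365), 2094 (365): 1096
Total = 5 + 1096 + 91 = 1192

1192 days


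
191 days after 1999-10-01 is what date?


Start: 1999-10-01, add 191 days
October 1999 has 31 days: 31 - 1 = 30 days to October 31 -> 161 left
November 1999 has 30 days -> 131 left
December 1999 has 31 days -> 100 left
January 2000 has 31 days -> 69 left
February 2000 has 29 days -> 40 left
March 2000 has 31 days -> 9 left
April 2000: 9 <= 30 -> lands on April 9

Result: 2000-04-09


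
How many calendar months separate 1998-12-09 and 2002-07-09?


From December 1998 to July 2002
4 years * 12 = 48 months, minus 5 months = 43

43 months


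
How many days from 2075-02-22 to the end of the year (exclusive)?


Day of year: 53 of 365
Remaining = 365 - 53

312 days


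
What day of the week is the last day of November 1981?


November 1981 has 30 days
Anchor: Jan 1, 1981. With p = 1981 - 1 = 1980: (p + p//4 - p//100 + p//400) mod 7 = (1980 + 495 - 19 + 4) mod 7 = 2460 mod 7 = 3 -> Thursday (Mon=0 ... Sun=6)
Days before November (Jan-Oct): 304; November 1 index = (3 + 304) mod 7 = 6 -> Sunday
Last day offset: 30 - 1 = 29 days
Weekday index = (6 + 29) mod 7 = 0

Monday, November 30


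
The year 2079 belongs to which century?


Century = (year - 1) // 100 + 1
= (2079 - 1) // 100 + 1
= 2078 // 100 + 1
= 20 + 1

21st century


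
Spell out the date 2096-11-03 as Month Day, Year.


ISO 2096-11-03 parses as year=2096, month=11, day=03
Month 11 -> November

November 3, 2096


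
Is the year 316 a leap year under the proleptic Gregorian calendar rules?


Gregorian leap year rule: divisible by 4, but not by 100, unless also by 400.
316 is divisible by 4 but not 100 -> leap year

Yes


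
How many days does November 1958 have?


November 1958

30 days


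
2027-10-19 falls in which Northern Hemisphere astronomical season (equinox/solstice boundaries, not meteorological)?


Date: October 19
Astronomical Autumn (approx.; exact equinox/solstice day varies by year): September 22 to December 20
October 19 falls within the Autumn window

Autumn


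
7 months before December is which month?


December is month 12
12 - 7 = 5

May


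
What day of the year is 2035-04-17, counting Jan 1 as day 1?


Date: April 17, 2035
Days in months 1 through 3: 90
Plus 17 days in April

Day of year: 107


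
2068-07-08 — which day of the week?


Date: July 8, 2068
Anchor: Jan 1, 2068. With p = 2068 - 1 = 2067: (p + p//4 - p//100 + p//400) mod 7 = (2067 + 516 - 20 + 5) mod 7 = 2568 mod 7 = 6 -> Sunday (Mon=0 ... Sun=6)
Days before July (Jan-Jun): 182; offset = 182 + 8 - 1 = 189
Weekday index = (6 + 189) mod 7 = 6

Day of the week: Sunday


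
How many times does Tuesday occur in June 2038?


June 2038 has 30 days
Anchor: Jan 1, 2038. With p = 2038 - 1 = 2037: (p + p//4 - p//100 + p//400) mod 7 = (2037 + 509 - 20 + 5) mod 7 = 2531 mod 7 = 4 -> Friday (Mon=0 ... Sun=6)
Days before June (Jan-May): 151; June 1 index = (4 + 151) mod 7 = 1 -> Tuesday
First Tuesday is June 1
Tuesdays: 1, 8, 15, 22, 29

5 Tuesdays


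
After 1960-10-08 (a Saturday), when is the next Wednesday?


Current: Saturday
Target: Wednesday
Days ahead: 4

Next Wednesday: 1960-10-12


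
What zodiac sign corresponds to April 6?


Date: April 6
Conventional tropical zodiac dates: Aries from March 21 onward; Taurus starts April 20
April 6 falls within the Aries range

Aries


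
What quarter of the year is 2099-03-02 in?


Month: March (month 3)
Q1: Jan-Mar, Q2: Apr-Jun, Q3: Jul-Sep, Q4: Oct-Dec

Q1


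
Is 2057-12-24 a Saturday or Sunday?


Anchor: Jan 1, 2057. With p = 2057 - 1 = 2056: (p + p//4 - p//100 + p//400) mod 7 = (2056 + 514 - 20 + 5) mod 7 = 2555 mod 7 = 0 -> Monday (Mon=0 ... Sun=6)
Day of year: 358; offset = 357
Weekday index = (0 + 357) mod 7 = 0 -> Monday
Weekend days: Saturday, Sunday

No


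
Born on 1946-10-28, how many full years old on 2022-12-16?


Birth: 1946-10-28
Reference: 2022-12-16
Year difference: 2022 - 1946 = 76

76 years old


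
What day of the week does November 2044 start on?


Target: November 1, 2044
Anchor: Jan 1, 2044. With p = 2044 - 1 = 2043: (p + p//4 - p//100 + p//400) mod 7 = (2043 + 510 - 20 + 5) mod 7 = 2538 mod 7 = 4 -> Friday (Mon=0 ... Sun=6)
Days before November (Jan-Oct): 305 days
Weekday index = (4 + 305) mod 7 = 1

Tuesday


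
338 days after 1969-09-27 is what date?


Start: 1969-09-27, add 338 days
September 1969 has 30 days: 30 - 27 = 3 days to September 30 -> 335 left
October 1969 has 31 days -> 304 left
November 1969 has 30 days -> 274 left
December 1969 has 31 days -> 243 left
January 1970 has 31 days -> 212 left
February 1970 has 28 days -> 184 left
March 1970 has 31 days -> 153 left
April 1970 has 30 days -> 123 left
May 1970 has 31 days -> 92 left
June 1970 has 30 days -> 62 left
July 1970 has 31 days -> 31 left
August 1970: 31 <= 31 -> lands on August 31

Result: 1970-08-31


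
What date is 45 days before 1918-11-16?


Start: 1918-11-16, subtract 45 days
Back 16 days from November 16 reaches October 31, 1918 -> 29 left
October 1918: 31 - 29 = 2 -> lands on October 2

Result: 1918-10-02


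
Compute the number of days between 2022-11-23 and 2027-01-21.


From 2022-11-23 to 2027-01-21
2022-11-23: days before November = 31 + 28 + 31 + 30 + 31 + 30 + 31 + 31 + 30 + 31 = 304 (2022 is not a leap year); day of year = 304 + 23 = 327
2027-01-21: day of year = 21
Rest of 2022: 365 - 327 = 38
Full years 2023 (365), 2024 (366), 2025 (365), 2026 (365): 1461
Total = 38 + 1461 + 21 = 1520

1520 days


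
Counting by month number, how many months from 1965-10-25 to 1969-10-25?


From October 1965 to October 1969
4 years * 12 = 48 months = 48

48 months


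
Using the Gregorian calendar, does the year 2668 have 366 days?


Gregorian leap year rule: divisible by 4, but not by 100, unless also by 400.
2668 is divisible by 4 but not 100 -> leap year

Yes


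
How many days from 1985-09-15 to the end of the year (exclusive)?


Day of year: 258 of 365
Remaining = 365 - 258

107 days


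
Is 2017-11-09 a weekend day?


Anchor: Jan 1, 2017. With p = 2017 - 1 = 2016: (p + p//4 - p//100 + p//400) mod 7 = (2016 + 504 - 20 + 5) mod 7 = 2505 mod 7 = 6 -> Sunday (Mon=0 ... Sun=6)
Day of year: 313; offset = 312
Weekday index = (6 + 312) mod 7 = 3 -> Thursday
Weekend days: Saturday, Sunday

No


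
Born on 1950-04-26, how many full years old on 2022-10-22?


Birth: 1950-04-26
Reference: 2022-10-22
Year difference: 2022 - 1950 = 72

72 years old


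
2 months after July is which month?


July is month 7
7 + 2 = 9

September


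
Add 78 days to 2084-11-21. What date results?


Start: 2084-11-21, add 78 days
November 2084 has 30 days: 30 - 21 = 9 days to November 30 -> 69 left
December 2084 has 31 days -> 38 left
January 2085 has 31 days -> 7 left
February 2085: 7 <= 28 -> lands on February 7

Result: 2085-02-07


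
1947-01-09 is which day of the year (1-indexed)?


Date: January 9, 1947
No months before January
Plus 9 days in January

Day of year: 9


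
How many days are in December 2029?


December 2029

31 days


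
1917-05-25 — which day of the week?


Date: May 25, 1917
Anchor: Jan 1, 1917. With p = 1917 - 1 = 1916: (p + p//4 - p//100 + p//400) mod 7 = (1916 + 479 - 19 + 4) mod 7 = 2380 mod 7 = 0 -> Monday (Mon=0 ... Sun=6)
Days before May (Jan-Apr): 120; offset = 120 + 25 - 1 = 144
Weekday index = (0 + 144) mod 7 = 4

Day of the week: Friday


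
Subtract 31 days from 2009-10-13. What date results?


Start: 2009-10-13, subtract 31 days
Back 13 days from October 13 reaches September 30, 2009 -> 18 left
September 2009: 30 - 18 = 12 -> lands on September 12

Result: 2009-09-12


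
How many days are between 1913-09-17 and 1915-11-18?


From 1913-09-17 to 1915-11-18
1913-09-17: days before September = 31 + 28 + 31 + 30 + 31 + 30 + 31 + 31 = 243 (1913 is not a leap year); day of year = 243 + 17 = 260
1915-11-18: days before November = 31 + 28 + 31 + 30 + 31 + 30 + 31 + 31 + 30 + 31 = 304 (1915 is not a leap year); day of year = 304 + 18 = 322
Rest of 1913: 365 - 260 = 105
Full years 1914 (365): 365
Total = 105 + 365 + 322 = 792

792 days


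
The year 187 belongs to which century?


Century = (year - 1) // 100 + 1
= (187 - 1) // 100 + 1
= 186 // 100 + 1
= 1 + 1

2nd century


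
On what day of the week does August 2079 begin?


Target: August 1, 2079
Anchor: Jan 1, 2079. With p = 2079 - 1 = 2078: (p + p//4 - p//100 + p//400) mod 7 = (2078 + 519 - 20 + 5) mod 7 = 2582 mod 7 = 6 -> Sunday (Mon=0 ... Sun=6)
Days before August (Jan-Jul): 212 days
Weekday index = (6 + 212) mod 7 = 1

Tuesday


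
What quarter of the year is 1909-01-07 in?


Month: January (month 1)
Q1: Jan-Mar, Q2: Apr-Jun, Q3: Jul-Sep, Q4: Oct-Dec

Q1


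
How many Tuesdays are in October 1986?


October 1986 has 31 days
Anchor: Jan 1, 1986. With p = 1986 - 1 = 1985: (p + p//4 - p//100 + p//400) mod 7 = (1985 + 496 - 19 + 4) mod 7 = 2466 mod 7 = 2 -> Wednesday (Mon=0 ... Sun=6)
Days before October (Jan-Sep): 273; October 1 index = (2 + 273) mod 7 = 2 -> Wednesday
First Tuesday is October 7
Tuesdays: 7, 14, 21, 28

4 Tuesdays


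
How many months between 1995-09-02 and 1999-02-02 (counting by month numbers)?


From September 1995 to February 1999
4 years * 12 = 48 months, minus 7 months = 41

41 months


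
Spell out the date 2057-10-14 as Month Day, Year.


ISO 2057-10-14 parses as year=2057, month=10, day=14
Month 10 -> October

October 14, 2057


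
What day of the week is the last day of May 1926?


May 1926 has 31 days
Anchor: Jan 1, 1926. With p = 1926 - 1 = 1925: (p + p//4 - p//100 + p//400) mod 7 = (1925 + 481 - 19 + 4) mod 7 = 2391 mod 7 = 4 -> Friday (Mon=0 ... Sun=6)
Days before May (Jan-Apr): 120; May 1 index = (4 + 120) mod 7 = 5 -> Saturday
Last day offset: 31 - 1 = 30 days
Weekday index = (5 + 30) mod 7 = 0

Monday, May 31


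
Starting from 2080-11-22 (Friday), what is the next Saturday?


Current: Friday
Target: Saturday
Days ahead: 1

Next Saturday: 2080-11-23


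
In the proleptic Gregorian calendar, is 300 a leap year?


Gregorian leap year rule: divisible by 4, but not by 100, unless also by 400.
300 is divisible by 100 but not 400 -> not a leap year

No


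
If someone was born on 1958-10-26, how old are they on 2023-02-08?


Birth: 1958-10-26
Reference: 2023-02-08
Year difference: 2023 - 1958 = 65
Birthday not yet reached in 2023, subtract 1

64 years old


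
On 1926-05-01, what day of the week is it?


Date: May 1, 1926
Anchor: Jan 1, 1926. With p = 1926 - 1 = 1925: (p + p//4 - p//100 + p//400) mod 7 = (1925 + 481 - 19 + 4) mod 7 = 2391 mod 7 = 4 -> Friday (Mon=0 ... Sun=6)
Days before May (Jan-Apr): 120; offset = 120 + 1 - 1 = 120
Weekday index = (4 + 120) mod 7 = 5

Day of the week: Saturday


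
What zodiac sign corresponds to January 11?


Date: January 11
Conventional tropical zodiac dates: Capricorn from December 22 onward; Aquarius starts January 20
January 11 falls within the Capricorn range

Capricorn


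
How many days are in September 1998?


September 1998

30 days


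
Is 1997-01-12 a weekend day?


Anchor: Jan 1, 1997. With p = 1997 - 1 = 1996: (p + p//4 - p//100 + p//400) mod 7 = (1996 + 499 - 19 + 4) mod 7 = 2480 mod 7 = 2 -> Wednesday (Mon=0 ... Sun=6)
Day of year: 12; offset = 11
Weekday index = (2 + 11) mod 7 = 6 -> Sunday
Weekend days: Saturday, Sunday

Yes


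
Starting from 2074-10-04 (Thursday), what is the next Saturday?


Current: Thursday
Target: Saturday
Days ahead: 2

Next Saturday: 2074-10-06


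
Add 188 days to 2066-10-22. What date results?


Start: 2066-10-22, add 188 days
October 2066 has 31 days: 31 - 22 = 9 days to October 31 -> 179 left
November 2066 has 30 days -> 149 left
December 2066 has 31 days -> 118 left
January 2067 has 31 days -> 87 left
February 2067 has 28 days -> 59 left
March 2067 has 31 days -> 28 left
April 2067: 28 <= 30 -> lands on April 28

Result: 2067-04-28


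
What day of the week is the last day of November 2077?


November 2077 has 30 days
Anchor: Jan 1, 2077. With p = 2077 - 1 = 2076: (p + p//4 - p//100 + p//400) mod 7 = (2076 + 519 - 20 + 5) mod 7 = 2580 mod 7 = 4 -> Friday (Mon=0 ... Sun=6)
Days before November (Jan-Oct): 304; November 1 index = (4 + 304) mod 7 = 0 -> Monday
Last day offset: 30 - 1 = 29 days
Weekday index = (0 + 29) mod 7 = 1

Tuesday, November 30


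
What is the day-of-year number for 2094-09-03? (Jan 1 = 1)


Date: September 3, 2094
Days in months 1 through 8: 243
Plus 3 days in September

Day of year: 246


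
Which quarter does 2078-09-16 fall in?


Month: September (month 9)
Q1: Jan-Mar, Q2: Apr-Jun, Q3: Jul-Sep, Q4: Oct-Dec

Q3


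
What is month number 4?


Month 4 of 12

April


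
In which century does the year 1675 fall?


Century = (year - 1) // 100 + 1
= (1675 - 1) // 100 + 1
= 1674 // 100 + 1
= 16 + 1

17th century


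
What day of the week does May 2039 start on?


Target: May 1, 2039
Anchor: Jan 1, 2039. With p = 2039 - 1 = 2038: (p + p//4 - p//100 + p//400) mod 7 = (2038 + 509 - 20 + 5) mod 7 = 2532 mod 7 = 5 -> Saturday (Mon=0 ... Sun=6)
Days before May (Jan-Apr): 120 days
Weekday index = (5 + 120) mod 7 = 6

Sunday


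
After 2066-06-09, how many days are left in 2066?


Day of year: 160 of 365
Remaining = 365 - 160

205 days


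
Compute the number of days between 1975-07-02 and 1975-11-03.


From 1975-07-02 to 1975-11-03
1975-07-02: days before July = 31 + 28 + 31 + 30 + 31 + 30 = 181 (1975 is not a leap year); day of year = 181 + 2 = 183
1975-11-03: days before November = 31 + 28 + 31 + 30 + 31 + 30 + 31 + 31 + 30 + 31 = 304 (1975 is not a leap year); day of year = 304 + 3 = 307
Same year: 307 - 183 = 124

124 days


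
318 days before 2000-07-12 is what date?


Start: 2000-07-12, subtract 318 days
Back 12 days from July 12 reaches June 30, 2000 -> 306 left
June 2000 has 30 days -> back to May 31, 2000 -> 276 left
May 2000 has 31 days -> back to April 30, 2000 -> 245 left
April 2000 has 30 days -> back to March 31, 2000 -> 215 left
March 2000 has 31 days -> back to February 29, 2000 -> 184 left
February 2000 has 29 days -> back to January 31, 2000 -> 155 left
January 2000 has 31 days -> back to December 31, 1999 -> 124 left
December 1999 has 31 days -> back to November 30, 1999 -> 93 left
November 1999 has 30 days -> back to October 31, 1999 -> 63 left
October 1999 has 31 days -> back to September 30, 1999 -> 32 left
September 1999 has 30 days -> back to August 31, 1999 -> 2 left
August 1999: 31 - 2 = 29 -> lands on August 29

Result: 1999-08-29


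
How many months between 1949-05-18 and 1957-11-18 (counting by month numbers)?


From May 1949 to November 1957
8 years * 12 = 96 months, plus 6 months = 102

102 months


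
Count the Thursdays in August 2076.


August 2076 has 31 days
Anchor: Jan 1, 2076. With p = 2076 - 1 = 2075: (p + p//4 - p//100 + p//400) mod 7 = (2075 + 518 - 20 + 5) mod 7 = 2578 mod 7 = 2 -> Wednesday (Mon=0 ... Sun=6)
Days before August (Jan-Jul): 213; August 1 index = (2 + 213) mod 7 = 5 -> Saturday
First Thursday is August 6
Thursdays: 6, 13, 20, 27

4 Thursdays


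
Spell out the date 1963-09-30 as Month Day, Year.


ISO 1963-09-30 parses as year=1963, month=09, day=30
Month 9 -> September

September 30, 1963


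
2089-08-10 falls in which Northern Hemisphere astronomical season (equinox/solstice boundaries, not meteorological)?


Date: August 10
Astronomical Summer (approx.; exact equinox/solstice day varies by year): June 21 to September 21
August 10 falls within the Summer window

Summer


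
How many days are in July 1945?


July 1945

31 days


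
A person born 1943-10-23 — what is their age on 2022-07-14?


Birth: 1943-10-23
Reference: 2022-07-14
Year difference: 2022 - 1943 = 79
Birthday not yet reached in 2022, subtract 1

78 years old


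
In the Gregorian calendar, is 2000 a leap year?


Gregorian leap year rule: divisible by 4, but not by 100, unless also by 400.
2000 is divisible by 400 -> leap year

Yes


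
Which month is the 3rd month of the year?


Month 3 of 12

March


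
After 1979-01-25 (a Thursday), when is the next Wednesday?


Current: Thursday
Target: Wednesday
Days ahead: 6

Next Wednesday: 1979-01-31


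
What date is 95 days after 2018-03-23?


Start: 2018-03-23, add 95 days
March 2018 has 31 days: 31 - 23 = 8 days to March 31 -> 87 left
April 2018 has 30 days -> 57 left
May 2018 has 31 days -> 26 left
June 2018: 26 <= 30 -> lands on June 26

Result: 2018-06-26


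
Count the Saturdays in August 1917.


August 1917 has 31 days
Anchor: Jan 1, 1917. With p = 1917 - 1 = 1916: (p + p//4 - p//100 + p//400) mod 7 = (1916 + 479 - 19 + 4) mod 7 = 2380 mod 7 = 0 -> Monday (Mon=0 ... Sun=6)
Days before August (Jan-Jul): 212; August 1 index = (0 + 212) mod 7 = 2 -> Wednesday
First Saturday is August 4
Saturdays: 4, 11, 18, 25

4 Saturdays


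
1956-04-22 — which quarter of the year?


Month: April (month 4)
Q1: Jan-Mar, Q2: Apr-Jun, Q3: Jul-Sep, Q4: Oct-Dec

Q2


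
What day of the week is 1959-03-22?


Date: March 22, 1959
Anchor: Jan 1, 1959. With p = 1959 - 1 = 1958: (p + p//4 - p//100 + p//400) mod 7 = (1958 + 489 - 19 + 4) mod 7 = 2432 mod 7 = 3 -> Thursday (Mon=0 ... Sun=6)
Days before March (Jan-Feb): 59; offset = 59 + 22 - 1 = 80
Weekday index = (3 + 80) mod 7 = 6

Day of the week: Sunday


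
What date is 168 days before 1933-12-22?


Start: 1933-12-22, subtract 168 days
Back 22 days from December 22 reaches November 30, 1933 -> 146 left
November 1933 has 30 days -> back to October 31, 1933 -> 116 left
October 1933 has 31 days -> back to September 30, 1933 -> 85 left
September 1933 has 30 days -> back to August 31, 1933 -> 55 left
August 1933 has 31 days -> back to July 31, 1933 -> 24 left
July 1933: 31 - 24 = 7 -> lands on July 7

Result: 1933-07-07


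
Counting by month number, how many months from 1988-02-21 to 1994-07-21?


From February 1988 to July 1994
6 years * 12 = 72 months, plus 5 months = 77

77 months


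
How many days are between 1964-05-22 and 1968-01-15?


From 1964-05-22 to 1968-01-15
1964-05-22: days before May = 31 + 29 + 31 + 30 = 121 (1964 is a leap year); day of year = 121 + 22 = 143
1968-01-15: day of year = 15
Rest of 1964: 366 - 143 = 223
Full years 1965 (365), 1966 (365), 1967 (365): 1095
Total = 223 + 1095 + 15 = 1333

1333 days


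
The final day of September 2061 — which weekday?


September 2061 has 30 days
Anchor: Jan 1, 2061. With p = 2061 - 1 = 2060: (p + p//4 - p//100 + p//400) mod 7 = (2060 + 515 - 20 + 5) mod 7 = 2560 mod 7 = 5 -> Saturday (Mon=0 ... Sun=6)
Days before September (Jan-Aug): 243; September 1 index = (5 + 243) mod 7 = 3 -> Thursday
Last day offset: 30 - 1 = 29 days
Weekday index = (3 + 29) mod 7 = 4

Friday, September 30


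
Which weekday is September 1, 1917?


Target: September 1, 1917
Anchor: Jan 1, 1917. With p = 1917 - 1 = 1916: (p + p//4 - p//100 + p//400) mod 7 = (1916 + 479 - 19 + 4) mod 7 = 2380 mod 7 = 0 -> Monday (Mon=0 ... Sun=6)
Days before September (Jan-Aug): 243 days
Weekday index = (0 + 243) mod 7 = 5

Saturday


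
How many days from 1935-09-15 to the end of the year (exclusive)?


Day of year: 258 of 365
Remaining = 365 - 258

107 days


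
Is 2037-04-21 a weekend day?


Anchor: Jan 1, 2037. With p = 2037 - 1 = 2036: (p + p//4 - p//100 + p//400) mod 7 = (2036 + 509 - 20 + 5) mod 7 = 2530 mod 7 = 3 -> Thursday (Mon=0 ... Sun=6)
Day of year: 111; offset = 110
Weekday index = (3 + 110) mod 7 = 1 -> Tuesday
Weekend days: Saturday, Sunday

No


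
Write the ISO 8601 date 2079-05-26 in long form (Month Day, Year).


ISO 2079-05-26 parses as year=2079, month=05, day=26
Month 5 -> May

May 26, 2079


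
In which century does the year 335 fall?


Century = (year - 1) // 100 + 1
= (335 - 1) // 100 + 1
= 334 // 100 + 1
= 3 + 1

4th century


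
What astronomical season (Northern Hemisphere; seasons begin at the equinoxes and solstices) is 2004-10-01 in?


Date: October 1
Astronomical Autumn (approx.; exact equinox/solstice day varies by year): September 22 to December 20
October 1 falls within the Autumn window

Autumn


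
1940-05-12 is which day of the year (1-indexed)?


Date: May 12, 1940
Days in months 1 through 4: 121
Plus 12 days in May

Day of year: 133


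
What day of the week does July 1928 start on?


Target: July 1, 1928
Anchor: Jan 1, 1928. With p = 1928 - 1 = 1927: (p + p//4 - p//100 + p//400) mod 7 = (1927 + 481 - 19 + 4) mod 7 = 2393 mod 7 = 6 -> Sunday (Mon=0 ... Sun=6)
Days before July (Jan-Jun): 182 days
Weekday index = (6 + 182) mod 7 = 6

Sunday


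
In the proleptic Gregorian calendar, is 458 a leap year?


Gregorian leap year rule: divisible by 4, but not by 100, unless also by 400.
458 is not divisible by 4 -> not a leap year

No


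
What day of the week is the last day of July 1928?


July 1928 has 31 days
Anchor: Jan 1, 1928. With p = 1928 - 1 = 1927: (p + p//4 - p//100 + p//400) mod 7 = (1927 + 481 - 19 + 4) mod 7 = 2393 mod 7 = 6 -> Sunday (Mon=0 ... Sun=6)
Days before July (Jan-Jun): 182; July 1 index = (6 + 182) mod 7 = 6 -> Sunday
Last day offset: 31 - 1 = 30 days
Weekday index = (6 + 30) mod 7 = 1

Tuesday, July 31
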